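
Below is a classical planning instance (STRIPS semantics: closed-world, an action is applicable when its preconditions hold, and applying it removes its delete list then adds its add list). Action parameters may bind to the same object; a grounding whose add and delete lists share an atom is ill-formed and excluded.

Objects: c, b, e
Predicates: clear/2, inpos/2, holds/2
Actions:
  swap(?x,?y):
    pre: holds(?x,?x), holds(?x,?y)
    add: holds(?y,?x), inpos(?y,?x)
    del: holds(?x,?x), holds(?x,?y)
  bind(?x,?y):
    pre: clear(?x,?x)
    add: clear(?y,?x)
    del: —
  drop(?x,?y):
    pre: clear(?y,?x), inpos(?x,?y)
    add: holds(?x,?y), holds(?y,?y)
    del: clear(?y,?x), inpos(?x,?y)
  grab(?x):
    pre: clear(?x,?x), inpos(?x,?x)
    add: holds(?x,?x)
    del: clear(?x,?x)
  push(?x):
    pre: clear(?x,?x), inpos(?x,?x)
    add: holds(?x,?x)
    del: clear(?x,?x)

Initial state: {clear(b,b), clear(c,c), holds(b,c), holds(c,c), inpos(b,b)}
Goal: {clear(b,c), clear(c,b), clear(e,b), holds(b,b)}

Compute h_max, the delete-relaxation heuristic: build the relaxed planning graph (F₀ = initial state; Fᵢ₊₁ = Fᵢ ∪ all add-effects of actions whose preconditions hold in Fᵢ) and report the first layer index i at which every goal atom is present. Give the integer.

F0 = init (5 atoms)
F1 = F0 ∪ {clear(b,c), clear(c,b), clear(e,b), clear(e,c), holds(b,b)}  (10 atoms)
goal ⊆ F1  ⇒  h_max = 1

1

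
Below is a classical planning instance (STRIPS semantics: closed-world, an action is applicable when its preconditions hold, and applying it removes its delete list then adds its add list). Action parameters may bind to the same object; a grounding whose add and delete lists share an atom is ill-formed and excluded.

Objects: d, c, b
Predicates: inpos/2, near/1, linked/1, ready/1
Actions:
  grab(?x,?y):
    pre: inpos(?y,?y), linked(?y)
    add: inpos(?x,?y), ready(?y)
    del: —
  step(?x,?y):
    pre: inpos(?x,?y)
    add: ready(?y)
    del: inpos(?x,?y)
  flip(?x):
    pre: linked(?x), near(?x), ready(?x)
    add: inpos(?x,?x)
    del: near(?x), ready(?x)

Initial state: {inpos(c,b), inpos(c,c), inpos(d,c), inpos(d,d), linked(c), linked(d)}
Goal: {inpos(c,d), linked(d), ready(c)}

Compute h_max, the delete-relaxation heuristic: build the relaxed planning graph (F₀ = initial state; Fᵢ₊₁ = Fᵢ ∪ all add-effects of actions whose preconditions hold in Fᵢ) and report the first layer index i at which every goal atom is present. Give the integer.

1

F0 = init (6 atoms)
F1 = F0 ∪ {inpos(b,c), inpos(b,d), inpos(c,d), ready(b), ready(c), ready(d)}  (12 atoms)
goal ⊆ F1  ⇒  h_max = 1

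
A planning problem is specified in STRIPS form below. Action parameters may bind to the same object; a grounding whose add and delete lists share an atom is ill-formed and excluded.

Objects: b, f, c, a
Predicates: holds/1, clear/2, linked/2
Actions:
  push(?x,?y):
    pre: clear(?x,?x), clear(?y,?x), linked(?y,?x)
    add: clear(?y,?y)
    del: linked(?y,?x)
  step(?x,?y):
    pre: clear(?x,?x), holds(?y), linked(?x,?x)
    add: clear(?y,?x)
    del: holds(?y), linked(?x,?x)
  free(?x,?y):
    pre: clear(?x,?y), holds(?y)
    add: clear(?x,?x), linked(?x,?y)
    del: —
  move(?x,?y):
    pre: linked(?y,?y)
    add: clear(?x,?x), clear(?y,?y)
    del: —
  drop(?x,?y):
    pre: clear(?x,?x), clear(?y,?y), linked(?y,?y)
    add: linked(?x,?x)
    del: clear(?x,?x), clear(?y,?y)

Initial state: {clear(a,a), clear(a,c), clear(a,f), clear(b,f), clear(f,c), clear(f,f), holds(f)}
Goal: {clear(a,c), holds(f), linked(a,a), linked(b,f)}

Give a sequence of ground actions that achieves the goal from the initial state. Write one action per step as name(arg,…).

free(b,f); free(f,f); drop(a,f)

1. free(b,f)  →  {clear(a,a), clear(a,c), clear(a,f), clear(b,b), clear(b,f), clear(f,c), clear(f,f), holds(f), linked(b,f)}
2. free(f,f)  →  {clear(a,a), clear(a,c), clear(a,f), clear(b,b), clear(b,f), clear(f,c), clear(f,f), holds(f), linked(b,f), linked(f,f)}
3. drop(a,f)  →  {clear(a,c), clear(a,f), clear(b,b), clear(b,f), clear(f,c), holds(f), linked(a,a), linked(b,f), linked(f,f)}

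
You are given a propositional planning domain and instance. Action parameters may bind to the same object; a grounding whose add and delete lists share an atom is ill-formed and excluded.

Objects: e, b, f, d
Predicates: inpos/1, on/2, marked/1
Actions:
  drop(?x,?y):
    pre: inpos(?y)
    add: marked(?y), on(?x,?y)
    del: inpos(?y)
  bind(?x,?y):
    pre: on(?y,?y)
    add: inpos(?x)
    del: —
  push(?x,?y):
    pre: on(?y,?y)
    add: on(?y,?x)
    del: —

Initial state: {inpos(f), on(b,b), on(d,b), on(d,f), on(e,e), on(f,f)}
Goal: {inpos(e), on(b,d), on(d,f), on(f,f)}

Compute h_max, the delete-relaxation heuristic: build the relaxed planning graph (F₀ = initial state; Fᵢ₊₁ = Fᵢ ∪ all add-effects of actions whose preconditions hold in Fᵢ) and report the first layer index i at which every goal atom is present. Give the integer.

1

F0 = init (6 atoms)
F1 = F0 ∪ {inpos(b), inpos(d), inpos(e), marked(f), on(b,d), on(b,e), on(b,f), on(e,b), on(e,d), on(e,f), on(f,b), on(f,d), on(f,e)}  (19 atoms)
goal ⊆ F1  ⇒  h_max = 1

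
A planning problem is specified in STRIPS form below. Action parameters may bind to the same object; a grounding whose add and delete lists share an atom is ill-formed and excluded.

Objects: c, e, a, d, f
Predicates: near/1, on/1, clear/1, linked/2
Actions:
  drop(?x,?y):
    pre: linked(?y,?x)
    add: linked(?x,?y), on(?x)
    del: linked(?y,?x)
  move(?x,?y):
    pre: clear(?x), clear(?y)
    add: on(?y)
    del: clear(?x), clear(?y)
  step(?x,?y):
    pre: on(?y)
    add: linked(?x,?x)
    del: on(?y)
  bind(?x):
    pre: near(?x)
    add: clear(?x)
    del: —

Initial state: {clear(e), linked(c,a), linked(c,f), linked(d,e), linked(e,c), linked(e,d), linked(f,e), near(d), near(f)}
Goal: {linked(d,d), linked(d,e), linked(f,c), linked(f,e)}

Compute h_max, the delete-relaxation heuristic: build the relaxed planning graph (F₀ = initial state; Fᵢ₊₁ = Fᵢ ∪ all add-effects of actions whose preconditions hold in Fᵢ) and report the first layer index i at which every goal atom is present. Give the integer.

2

F0 = init (9 atoms)
F1 = F0 ∪ {clear(d), clear(f), linked(a,c), linked(c,e), linked(e,f), linked(f,c), on(a), on(c), on(d), on(e), on(f)}  (20 atoms)
F2 = F1 ∪ {linked(a,a), linked(c,c), linked(d,d), linked(e,e), linked(f,f)}  (25 atoms)
goal ⊆ F2  ⇒  h_max = 2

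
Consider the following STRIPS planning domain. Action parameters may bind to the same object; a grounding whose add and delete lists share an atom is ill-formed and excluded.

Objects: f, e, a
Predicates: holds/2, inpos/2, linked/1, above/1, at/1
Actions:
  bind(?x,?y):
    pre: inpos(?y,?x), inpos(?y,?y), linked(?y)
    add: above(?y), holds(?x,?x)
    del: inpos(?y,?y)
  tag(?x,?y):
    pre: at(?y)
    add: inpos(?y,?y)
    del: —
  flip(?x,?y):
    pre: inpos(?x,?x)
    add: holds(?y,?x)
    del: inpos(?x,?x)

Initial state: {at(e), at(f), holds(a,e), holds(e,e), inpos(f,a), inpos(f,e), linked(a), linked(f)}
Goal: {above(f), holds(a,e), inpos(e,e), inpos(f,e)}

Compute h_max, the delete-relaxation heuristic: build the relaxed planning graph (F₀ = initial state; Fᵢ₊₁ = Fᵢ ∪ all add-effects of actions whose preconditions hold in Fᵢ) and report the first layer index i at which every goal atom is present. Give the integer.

F0 = init (8 atoms)
F1 = F0 ∪ {inpos(e,e), inpos(f,f)}  (10 atoms)
F2 = F1 ∪ {above(f), holds(a,a), holds(a,f), holds(e,f), holds(f,e), holds(f,f)}  (16 atoms)
goal ⊆ F2  ⇒  h_max = 2

2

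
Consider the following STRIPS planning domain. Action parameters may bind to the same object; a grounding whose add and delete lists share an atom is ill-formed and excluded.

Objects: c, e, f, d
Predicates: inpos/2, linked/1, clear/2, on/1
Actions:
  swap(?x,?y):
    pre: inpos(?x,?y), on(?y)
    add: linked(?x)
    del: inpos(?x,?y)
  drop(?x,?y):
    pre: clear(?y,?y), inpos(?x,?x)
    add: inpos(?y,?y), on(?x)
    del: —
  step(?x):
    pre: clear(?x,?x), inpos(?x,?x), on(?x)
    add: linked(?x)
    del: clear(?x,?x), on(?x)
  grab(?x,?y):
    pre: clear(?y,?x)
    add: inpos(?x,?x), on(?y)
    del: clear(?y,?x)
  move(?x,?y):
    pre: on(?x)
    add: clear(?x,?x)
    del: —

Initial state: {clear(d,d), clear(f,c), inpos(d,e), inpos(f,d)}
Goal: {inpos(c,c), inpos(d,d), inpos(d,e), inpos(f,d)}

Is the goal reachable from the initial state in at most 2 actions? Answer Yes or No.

1. grab(c,f)  →  {clear(d,d), inpos(c,c), inpos(d,e), inpos(f,d), on(f)}
2. drop(c,d)  →  {clear(d,d), inpos(c,c), inpos(d,d), inpos(d,e), inpos(f,d), on(c), on(f)}
optimal plan length = 2; 2 ≤ 2

Yes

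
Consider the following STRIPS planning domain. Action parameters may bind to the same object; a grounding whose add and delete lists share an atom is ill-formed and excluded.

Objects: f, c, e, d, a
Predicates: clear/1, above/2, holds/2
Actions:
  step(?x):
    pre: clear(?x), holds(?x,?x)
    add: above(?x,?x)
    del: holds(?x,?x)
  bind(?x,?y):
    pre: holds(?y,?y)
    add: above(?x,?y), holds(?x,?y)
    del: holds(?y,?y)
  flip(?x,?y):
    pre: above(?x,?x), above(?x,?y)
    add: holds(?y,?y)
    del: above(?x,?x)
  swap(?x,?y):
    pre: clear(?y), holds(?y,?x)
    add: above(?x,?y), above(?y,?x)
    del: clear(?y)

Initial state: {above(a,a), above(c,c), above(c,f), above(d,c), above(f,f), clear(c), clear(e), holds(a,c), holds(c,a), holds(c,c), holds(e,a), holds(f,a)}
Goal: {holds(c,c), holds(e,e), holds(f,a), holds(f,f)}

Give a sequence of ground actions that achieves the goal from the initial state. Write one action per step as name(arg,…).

1. flip(f,f)  →  {above(a,a), above(c,c), above(c,f), above(d,c), clear(c), clear(e), holds(a,c), holds(c,a), holds(c,c), holds(e,a), holds(f,a), holds(f,f)}
2. swap(a,e)  →  {above(a,a), above(a,e), above(c,c), above(c,f), above(d,c), above(e,a), clear(c), holds(a,c), holds(c,a), holds(c,c), holds(e,a), holds(f,a), holds(f,f)}
3. flip(a,e)  →  {above(a,e), above(c,c), above(c,f), above(d,c), above(e,a), clear(c), holds(a,c), holds(c,a), holds(c,c), holds(e,a), holds(e,e), holds(f,a), holds(f,f)}

flip(f,f); swap(a,e); flip(a,e)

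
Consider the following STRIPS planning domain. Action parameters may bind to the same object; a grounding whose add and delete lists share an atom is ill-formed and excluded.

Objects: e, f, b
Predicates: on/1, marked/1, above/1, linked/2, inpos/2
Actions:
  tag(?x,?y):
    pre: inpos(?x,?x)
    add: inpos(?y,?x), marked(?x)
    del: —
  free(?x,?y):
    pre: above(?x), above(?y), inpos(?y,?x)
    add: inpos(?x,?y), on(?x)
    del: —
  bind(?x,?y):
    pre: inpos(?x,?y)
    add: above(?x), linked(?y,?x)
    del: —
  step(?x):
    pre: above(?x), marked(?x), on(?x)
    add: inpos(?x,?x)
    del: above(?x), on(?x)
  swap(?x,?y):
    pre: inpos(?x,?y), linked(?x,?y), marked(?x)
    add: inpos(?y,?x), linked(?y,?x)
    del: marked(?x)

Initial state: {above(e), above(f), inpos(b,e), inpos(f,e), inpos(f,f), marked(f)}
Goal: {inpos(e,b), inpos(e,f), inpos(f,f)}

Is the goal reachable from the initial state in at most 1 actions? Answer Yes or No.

1. tag(f,e)  →  {above(e), above(f), inpos(b,e), inpos(e,f), inpos(f,e), inpos(f,f), marked(f)}
2. bind(b,e)  →  {above(b), above(e), above(f), inpos(b,e), inpos(e,f), inpos(f,e), inpos(f,f), linked(e,b), marked(f)}
3. free(e,b)  →  {above(b), above(e), above(f), inpos(b,e), inpos(e,b), inpos(e,f), inpos(f,e), inpos(f,f), linked(e,b), marked(f), on(e)}
optimal plan length = 3; 3 > 1

No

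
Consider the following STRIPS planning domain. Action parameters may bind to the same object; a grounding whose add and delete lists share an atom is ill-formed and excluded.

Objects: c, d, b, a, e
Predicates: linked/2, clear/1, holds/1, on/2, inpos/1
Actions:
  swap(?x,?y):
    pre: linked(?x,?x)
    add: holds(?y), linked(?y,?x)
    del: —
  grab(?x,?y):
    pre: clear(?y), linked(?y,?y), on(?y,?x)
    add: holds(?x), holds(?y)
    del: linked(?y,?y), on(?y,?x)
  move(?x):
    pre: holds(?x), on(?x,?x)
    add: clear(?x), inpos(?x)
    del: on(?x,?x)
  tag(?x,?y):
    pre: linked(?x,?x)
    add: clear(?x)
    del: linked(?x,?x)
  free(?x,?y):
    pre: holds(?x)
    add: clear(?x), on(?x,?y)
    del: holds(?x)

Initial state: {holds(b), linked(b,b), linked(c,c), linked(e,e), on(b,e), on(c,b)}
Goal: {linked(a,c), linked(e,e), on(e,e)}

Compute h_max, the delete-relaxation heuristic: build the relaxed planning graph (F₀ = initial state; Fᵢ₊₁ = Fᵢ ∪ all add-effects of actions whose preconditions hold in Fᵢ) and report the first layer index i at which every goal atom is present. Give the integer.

2

F0 = init (6 atoms)
F1 = F0 ∪ {clear(b), clear(c), clear(e), holds(a), holds(c), holds(d), holds(e), linked(a,b), linked(a,c), linked(a,e), linked(b,c), linked(b,e), linked(c,b), linked(c,e), linked(d,b), linked(d,c), linked(d,e), linked(e,b), linked(e,c), on(b,a), on(b,b), on(b,c), on(b,d)}  (29 atoms)
F2 = F1 ∪ {clear(a), clear(d), inpos(b), on(a,a), on(a,b), on(a,c), on(a,d), on(a,e), on(c,a), on(c,c), on(c,d), on(c,e), on(d,a), on(d,b), on(d,c), on(d,d), on(d,e), on(e,a), on(e,b), on(e,c), on(e,d), on(e,e)}  (51 atoms)
goal ⊆ F2  ⇒  h_max = 2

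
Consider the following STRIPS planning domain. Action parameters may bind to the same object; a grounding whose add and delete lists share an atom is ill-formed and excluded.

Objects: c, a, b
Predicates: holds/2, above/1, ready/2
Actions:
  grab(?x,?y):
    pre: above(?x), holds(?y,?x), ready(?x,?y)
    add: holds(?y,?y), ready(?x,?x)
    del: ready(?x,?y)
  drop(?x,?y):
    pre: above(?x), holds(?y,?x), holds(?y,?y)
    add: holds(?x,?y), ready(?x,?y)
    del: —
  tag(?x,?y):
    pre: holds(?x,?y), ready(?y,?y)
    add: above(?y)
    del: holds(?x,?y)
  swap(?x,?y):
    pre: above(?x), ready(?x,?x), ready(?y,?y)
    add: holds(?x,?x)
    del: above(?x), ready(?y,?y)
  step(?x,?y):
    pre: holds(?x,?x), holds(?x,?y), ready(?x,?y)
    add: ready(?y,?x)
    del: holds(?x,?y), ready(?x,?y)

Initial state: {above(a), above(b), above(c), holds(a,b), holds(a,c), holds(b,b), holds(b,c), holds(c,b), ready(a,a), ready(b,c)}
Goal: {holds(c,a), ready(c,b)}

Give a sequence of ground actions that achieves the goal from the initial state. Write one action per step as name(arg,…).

drop(c,b); swap(a,a); drop(c,a)

1. drop(c,b)  →  {above(a), above(b), above(c), holds(a,b), holds(a,c), holds(b,b), holds(b,c), holds(c,b), ready(a,a), ready(b,c), ready(c,b)}
2. swap(a,a)  →  {above(b), above(c), holds(a,a), holds(a,b), holds(a,c), holds(b,b), holds(b,c), holds(c,b), ready(b,c), ready(c,b)}
3. drop(c,a)  →  {above(b), above(c), holds(a,a), holds(a,b), holds(a,c), holds(b,b), holds(b,c), holds(c,a), holds(c,b), ready(b,c), ready(c,a), ready(c,b)}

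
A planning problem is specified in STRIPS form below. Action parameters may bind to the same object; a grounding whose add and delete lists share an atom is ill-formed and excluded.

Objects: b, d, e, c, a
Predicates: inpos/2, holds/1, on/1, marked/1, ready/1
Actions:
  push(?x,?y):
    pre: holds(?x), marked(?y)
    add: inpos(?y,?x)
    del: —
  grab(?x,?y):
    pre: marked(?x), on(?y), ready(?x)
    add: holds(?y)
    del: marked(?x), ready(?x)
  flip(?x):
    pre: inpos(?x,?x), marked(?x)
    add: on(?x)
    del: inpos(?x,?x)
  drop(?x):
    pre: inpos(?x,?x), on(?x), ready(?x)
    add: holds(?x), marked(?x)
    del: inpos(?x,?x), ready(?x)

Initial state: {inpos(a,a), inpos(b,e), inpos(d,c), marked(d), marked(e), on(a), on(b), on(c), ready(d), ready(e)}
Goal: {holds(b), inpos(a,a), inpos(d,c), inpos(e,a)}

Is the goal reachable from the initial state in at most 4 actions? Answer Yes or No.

1. grab(d,a)  →  {holds(a), inpos(a,a), inpos(b,e), inpos(d,c), marked(e), on(a), on(b), on(c), ready(e)}
2. push(a,e)  →  {holds(a), inpos(a,a), inpos(b,e), inpos(d,c), inpos(e,a), marked(e), on(a), on(b), on(c), ready(e)}
3. grab(e,b)  →  {holds(a), holds(b), inpos(a,a), inpos(b,e), inpos(d,c), inpos(e,a), on(a), on(b), on(c)}
optimal plan length = 3; 3 ≤ 4

Yes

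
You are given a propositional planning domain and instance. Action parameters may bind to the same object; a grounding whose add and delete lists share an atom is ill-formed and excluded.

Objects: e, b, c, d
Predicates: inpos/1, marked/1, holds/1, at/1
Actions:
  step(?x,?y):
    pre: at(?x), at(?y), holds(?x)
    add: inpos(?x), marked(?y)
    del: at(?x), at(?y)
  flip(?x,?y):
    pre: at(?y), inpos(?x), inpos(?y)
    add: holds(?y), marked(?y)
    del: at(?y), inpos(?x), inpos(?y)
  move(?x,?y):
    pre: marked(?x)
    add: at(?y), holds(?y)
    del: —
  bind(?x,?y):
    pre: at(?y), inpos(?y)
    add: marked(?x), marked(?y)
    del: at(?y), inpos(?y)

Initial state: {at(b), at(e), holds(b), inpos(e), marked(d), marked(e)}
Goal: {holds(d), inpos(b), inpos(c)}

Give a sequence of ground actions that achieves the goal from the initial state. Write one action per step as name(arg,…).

1. step(b,e)  →  {holds(b), inpos(b), inpos(e), marked(d), marked(e)}
2. move(e,c)  →  {at(c), holds(b), holds(c), inpos(b), inpos(e), marked(d), marked(e)}
3. step(c,c)  →  {holds(b), holds(c), inpos(b), inpos(c), inpos(e), marked(c), marked(d), marked(e)}
4. move(e,d)  →  {at(d), holds(b), holds(c), holds(d), inpos(b), inpos(c), inpos(e), marked(c), marked(d), marked(e)}

step(b,e); move(e,c); step(c,c); move(e,d)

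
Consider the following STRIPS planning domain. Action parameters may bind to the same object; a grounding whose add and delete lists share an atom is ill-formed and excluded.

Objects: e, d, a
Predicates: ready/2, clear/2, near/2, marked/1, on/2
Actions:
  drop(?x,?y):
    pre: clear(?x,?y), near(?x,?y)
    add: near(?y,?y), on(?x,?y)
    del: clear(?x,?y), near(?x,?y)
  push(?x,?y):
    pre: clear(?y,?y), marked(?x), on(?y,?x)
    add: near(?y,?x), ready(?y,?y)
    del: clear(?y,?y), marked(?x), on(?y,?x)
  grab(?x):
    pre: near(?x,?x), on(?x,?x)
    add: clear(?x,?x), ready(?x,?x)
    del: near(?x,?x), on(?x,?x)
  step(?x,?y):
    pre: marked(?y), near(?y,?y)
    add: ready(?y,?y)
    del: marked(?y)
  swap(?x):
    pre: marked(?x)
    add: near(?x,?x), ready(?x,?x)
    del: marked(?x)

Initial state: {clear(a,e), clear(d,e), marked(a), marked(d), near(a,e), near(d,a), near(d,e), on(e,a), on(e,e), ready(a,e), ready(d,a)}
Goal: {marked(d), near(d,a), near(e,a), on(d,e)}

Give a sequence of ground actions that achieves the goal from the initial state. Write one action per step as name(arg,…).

drop(d,e); grab(e); push(a,e)

1. drop(d,e)  →  {clear(a,e), marked(a), marked(d), near(a,e), near(d,a), near(e,e), on(d,e), on(e,a), on(e,e), ready(a,e), ready(d,a)}
2. grab(e)  →  {clear(a,e), clear(e,e), marked(a), marked(d), near(a,e), near(d,a), on(d,e), on(e,a), ready(a,e), ready(d,a), ready(e,e)}
3. push(a,e)  →  {clear(a,e), marked(d), near(a,e), near(d,a), near(e,a), on(d,e), ready(a,e), ready(d,a), ready(e,e)}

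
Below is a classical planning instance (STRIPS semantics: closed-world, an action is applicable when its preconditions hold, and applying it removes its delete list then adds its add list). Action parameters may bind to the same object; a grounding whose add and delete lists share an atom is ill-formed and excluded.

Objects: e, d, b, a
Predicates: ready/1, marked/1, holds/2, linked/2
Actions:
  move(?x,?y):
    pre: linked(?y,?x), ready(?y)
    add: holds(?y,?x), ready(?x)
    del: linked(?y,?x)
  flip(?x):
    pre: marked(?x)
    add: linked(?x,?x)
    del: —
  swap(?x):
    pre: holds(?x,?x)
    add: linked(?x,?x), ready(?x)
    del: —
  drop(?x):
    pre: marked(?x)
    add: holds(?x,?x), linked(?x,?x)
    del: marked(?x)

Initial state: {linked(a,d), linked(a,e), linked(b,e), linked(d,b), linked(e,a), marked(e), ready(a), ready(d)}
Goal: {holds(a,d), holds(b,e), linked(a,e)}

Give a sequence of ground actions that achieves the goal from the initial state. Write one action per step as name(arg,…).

1. move(d,a)  →  {holds(a,d), linked(a,e), linked(b,e), linked(d,b), linked(e,a), marked(e), ready(a), ready(d)}
2. move(b,d)  →  {holds(a,d), holds(d,b), linked(a,e), linked(b,e), linked(e,a), marked(e), ready(a), ready(b), ready(d)}
3. move(e,b)  →  {holds(a,d), holds(b,e), holds(d,b), linked(a,e), linked(e,a), marked(e), ready(a), ready(b), ready(d), ready(e)}

move(d,a); move(b,d); move(e,b)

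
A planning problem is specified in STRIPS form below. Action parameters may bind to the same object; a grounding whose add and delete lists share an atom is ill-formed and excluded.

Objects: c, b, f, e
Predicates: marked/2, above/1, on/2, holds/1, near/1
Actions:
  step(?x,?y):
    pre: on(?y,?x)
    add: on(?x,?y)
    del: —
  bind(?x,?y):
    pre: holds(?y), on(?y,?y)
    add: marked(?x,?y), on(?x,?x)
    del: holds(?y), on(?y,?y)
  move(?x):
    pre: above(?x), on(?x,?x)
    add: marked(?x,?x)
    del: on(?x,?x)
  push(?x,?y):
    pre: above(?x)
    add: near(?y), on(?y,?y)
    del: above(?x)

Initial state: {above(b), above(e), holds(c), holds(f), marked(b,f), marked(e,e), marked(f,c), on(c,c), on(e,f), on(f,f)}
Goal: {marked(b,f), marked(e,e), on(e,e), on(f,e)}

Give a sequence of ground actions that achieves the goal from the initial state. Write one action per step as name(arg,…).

step(f,e); bind(e,c)

1. step(f,e)  →  {above(b), above(e), holds(c), holds(f), marked(b,f), marked(e,e), marked(f,c), on(c,c), on(e,f), on(f,e), on(f,f)}
2. bind(e,c)  →  {above(b), above(e), holds(f), marked(b,f), marked(e,c), marked(e,e), marked(f,c), on(e,e), on(e,f), on(f,e), on(f,f)}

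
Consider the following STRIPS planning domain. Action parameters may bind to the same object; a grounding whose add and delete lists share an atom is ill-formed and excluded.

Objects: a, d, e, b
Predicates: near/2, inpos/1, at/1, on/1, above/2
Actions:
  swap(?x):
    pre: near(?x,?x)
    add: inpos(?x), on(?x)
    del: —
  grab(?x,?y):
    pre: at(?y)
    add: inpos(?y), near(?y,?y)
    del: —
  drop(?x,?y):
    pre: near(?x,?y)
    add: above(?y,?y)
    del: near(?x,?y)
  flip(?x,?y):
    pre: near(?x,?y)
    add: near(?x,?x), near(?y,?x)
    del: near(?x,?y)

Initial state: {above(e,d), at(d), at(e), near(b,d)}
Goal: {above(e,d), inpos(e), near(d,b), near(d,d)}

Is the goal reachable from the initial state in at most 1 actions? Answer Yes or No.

1. grab(a,d)  →  {above(e,d), at(d), at(e), inpos(d), near(b,d), near(d,d)}
2. grab(a,e)  →  {above(e,d), at(d), at(e), inpos(d), inpos(e), near(b,d), near(d,d), near(e,e)}
3. flip(b,d)  →  {above(e,d), at(d), at(e), inpos(d), inpos(e), near(b,b), near(d,b), near(d,d), near(e,e)}
optimal plan length = 3; 3 > 1

No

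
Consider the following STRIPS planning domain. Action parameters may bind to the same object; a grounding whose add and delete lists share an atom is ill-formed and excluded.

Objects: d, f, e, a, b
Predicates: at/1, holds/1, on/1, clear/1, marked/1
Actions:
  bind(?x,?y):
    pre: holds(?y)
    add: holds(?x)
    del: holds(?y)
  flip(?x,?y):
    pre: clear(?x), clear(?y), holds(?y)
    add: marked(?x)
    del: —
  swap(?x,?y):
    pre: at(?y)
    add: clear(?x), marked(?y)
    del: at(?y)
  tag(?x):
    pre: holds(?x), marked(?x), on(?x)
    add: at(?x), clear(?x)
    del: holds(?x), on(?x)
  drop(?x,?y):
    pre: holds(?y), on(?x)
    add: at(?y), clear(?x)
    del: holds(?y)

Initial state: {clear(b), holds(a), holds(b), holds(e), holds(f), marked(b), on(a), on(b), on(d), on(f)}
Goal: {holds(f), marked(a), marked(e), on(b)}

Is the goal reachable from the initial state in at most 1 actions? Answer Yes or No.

1. drop(d,e)  →  {at(e), clear(b), clear(d), holds(a), holds(b), holds(f), marked(b), on(a), on(b), on(d), on(f)}
2. swap(a,e)  →  {clear(a), clear(b), clear(d), holds(a), holds(b), holds(f), marked(b), marked(e), on(a), on(b), on(d), on(f)}
3. flip(a,a)  →  {clear(a), clear(b), clear(d), holds(a), holds(b), holds(f), marked(a), marked(b), marked(e), on(a), on(b), on(d), on(f)}
optimal plan length = 3; 3 > 1

No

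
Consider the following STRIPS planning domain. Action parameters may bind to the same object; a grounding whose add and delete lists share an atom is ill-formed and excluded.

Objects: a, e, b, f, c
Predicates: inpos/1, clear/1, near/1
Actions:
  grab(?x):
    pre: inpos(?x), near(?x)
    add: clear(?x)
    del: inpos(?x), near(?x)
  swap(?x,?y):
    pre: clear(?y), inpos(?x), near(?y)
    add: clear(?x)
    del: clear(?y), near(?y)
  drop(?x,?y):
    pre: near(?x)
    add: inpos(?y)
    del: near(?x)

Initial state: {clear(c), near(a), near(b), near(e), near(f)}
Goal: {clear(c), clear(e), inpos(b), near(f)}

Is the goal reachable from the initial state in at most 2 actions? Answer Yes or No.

No

1. drop(a,e)  →  {clear(c), inpos(e), near(b), near(e), near(f)}
2. grab(e)  →  {clear(c), clear(e), near(b), near(f)}
3. drop(b,b)  →  {clear(c), clear(e), inpos(b), near(f)}
optimal plan length = 3; 3 > 2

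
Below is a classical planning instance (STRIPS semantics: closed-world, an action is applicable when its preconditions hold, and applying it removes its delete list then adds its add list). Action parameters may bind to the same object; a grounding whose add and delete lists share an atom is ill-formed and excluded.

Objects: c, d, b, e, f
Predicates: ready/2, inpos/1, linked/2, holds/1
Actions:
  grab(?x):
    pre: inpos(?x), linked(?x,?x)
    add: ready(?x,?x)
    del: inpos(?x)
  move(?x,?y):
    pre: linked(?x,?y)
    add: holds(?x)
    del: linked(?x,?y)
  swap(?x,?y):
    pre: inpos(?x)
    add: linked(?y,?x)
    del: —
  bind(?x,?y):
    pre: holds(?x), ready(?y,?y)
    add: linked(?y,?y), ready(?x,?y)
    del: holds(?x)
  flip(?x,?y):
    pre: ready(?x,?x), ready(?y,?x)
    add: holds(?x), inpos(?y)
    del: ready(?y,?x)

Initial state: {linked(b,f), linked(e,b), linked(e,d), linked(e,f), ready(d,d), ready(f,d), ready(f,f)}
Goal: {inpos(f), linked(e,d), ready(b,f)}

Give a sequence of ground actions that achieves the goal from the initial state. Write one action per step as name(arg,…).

move(b,f); bind(b,f); flip(d,f)

1. move(b,f)  →  {holds(b), linked(e,b), linked(e,d), linked(e,f), ready(d,d), ready(f,d), ready(f,f)}
2. bind(b,f)  →  {linked(e,b), linked(e,d), linked(e,f), linked(f,f), ready(b,f), ready(d,d), ready(f,d), ready(f,f)}
3. flip(d,f)  →  {holds(d), inpos(f), linked(e,b), linked(e,d), linked(e,f), linked(f,f), ready(b,f), ready(d,d), ready(f,f)}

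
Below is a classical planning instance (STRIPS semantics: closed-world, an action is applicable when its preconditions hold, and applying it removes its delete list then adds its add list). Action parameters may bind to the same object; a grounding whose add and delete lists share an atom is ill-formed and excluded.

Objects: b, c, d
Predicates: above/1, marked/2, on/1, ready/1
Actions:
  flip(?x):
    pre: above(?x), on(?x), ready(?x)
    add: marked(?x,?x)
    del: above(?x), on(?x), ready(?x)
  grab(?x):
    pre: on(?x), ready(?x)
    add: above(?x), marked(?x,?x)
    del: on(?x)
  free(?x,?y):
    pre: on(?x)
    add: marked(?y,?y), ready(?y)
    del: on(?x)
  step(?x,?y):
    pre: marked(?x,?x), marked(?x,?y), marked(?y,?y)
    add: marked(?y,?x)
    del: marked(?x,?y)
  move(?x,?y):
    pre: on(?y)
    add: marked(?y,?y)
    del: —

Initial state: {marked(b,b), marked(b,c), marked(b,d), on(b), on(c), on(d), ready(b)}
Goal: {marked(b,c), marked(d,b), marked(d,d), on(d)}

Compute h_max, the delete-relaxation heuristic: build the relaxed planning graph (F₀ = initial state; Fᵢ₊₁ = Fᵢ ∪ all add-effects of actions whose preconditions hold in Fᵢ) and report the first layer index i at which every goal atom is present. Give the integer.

2

F0 = init (7 atoms)
F1 = F0 ∪ {above(b), marked(c,c), marked(d,d), ready(c), ready(d)}  (12 atoms)
F2 = F1 ∪ {above(c), above(d), marked(c,b), marked(d,b)}  (16 atoms)
goal ⊆ F2  ⇒  h_max = 2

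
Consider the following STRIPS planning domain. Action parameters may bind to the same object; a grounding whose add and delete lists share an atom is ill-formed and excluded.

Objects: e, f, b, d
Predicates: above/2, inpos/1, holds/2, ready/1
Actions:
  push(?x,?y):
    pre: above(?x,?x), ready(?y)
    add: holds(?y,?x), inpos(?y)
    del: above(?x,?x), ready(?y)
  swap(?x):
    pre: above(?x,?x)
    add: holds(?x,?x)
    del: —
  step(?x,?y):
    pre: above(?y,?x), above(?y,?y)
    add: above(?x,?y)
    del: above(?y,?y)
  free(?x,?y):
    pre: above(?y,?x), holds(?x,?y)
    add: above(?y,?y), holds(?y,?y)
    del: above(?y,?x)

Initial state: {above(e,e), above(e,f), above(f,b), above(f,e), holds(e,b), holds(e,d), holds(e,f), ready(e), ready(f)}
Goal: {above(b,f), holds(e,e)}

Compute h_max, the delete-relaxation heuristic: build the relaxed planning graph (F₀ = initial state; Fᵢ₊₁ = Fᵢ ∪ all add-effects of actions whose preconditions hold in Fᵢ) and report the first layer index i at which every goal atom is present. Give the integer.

F0 = init (9 atoms)
F1 = F0 ∪ {above(f,f), holds(e,e), holds(f,e), holds(f,f), inpos(e), inpos(f)}  (15 atoms)
F2 = F1 ∪ {above(b,f)}  (16 atoms)
goal ⊆ F2  ⇒  h_max = 2

2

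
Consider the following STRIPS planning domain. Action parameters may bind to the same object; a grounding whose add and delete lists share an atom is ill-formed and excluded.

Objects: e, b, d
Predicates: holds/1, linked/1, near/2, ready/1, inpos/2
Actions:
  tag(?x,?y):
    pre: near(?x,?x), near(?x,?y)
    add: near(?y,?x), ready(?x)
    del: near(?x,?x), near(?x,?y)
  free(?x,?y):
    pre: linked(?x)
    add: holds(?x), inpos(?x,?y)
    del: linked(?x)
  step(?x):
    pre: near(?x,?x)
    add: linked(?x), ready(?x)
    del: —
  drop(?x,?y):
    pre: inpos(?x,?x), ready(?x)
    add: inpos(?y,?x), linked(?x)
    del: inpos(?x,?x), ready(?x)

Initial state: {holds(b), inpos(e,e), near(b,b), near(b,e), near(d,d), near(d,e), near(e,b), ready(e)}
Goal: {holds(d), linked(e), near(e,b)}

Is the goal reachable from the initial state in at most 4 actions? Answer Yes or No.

Yes

1. step(d)  →  {holds(b), inpos(e,e), linked(d), near(b,b), near(b,e), near(d,d), near(d,e), near(e,b), ready(d), ready(e)}
2. free(d,e)  →  {holds(b), holds(d), inpos(d,e), inpos(e,e), near(b,b), near(b,e), near(d,d), near(d,e), near(e,b), ready(d), ready(e)}
3. drop(e,b)  →  {holds(b), holds(d), inpos(b,e), inpos(d,e), linked(e), near(b,b), near(b,e), near(d,d), near(d,e), near(e,b), ready(d)}
optimal plan length = 3; 3 ≤ 4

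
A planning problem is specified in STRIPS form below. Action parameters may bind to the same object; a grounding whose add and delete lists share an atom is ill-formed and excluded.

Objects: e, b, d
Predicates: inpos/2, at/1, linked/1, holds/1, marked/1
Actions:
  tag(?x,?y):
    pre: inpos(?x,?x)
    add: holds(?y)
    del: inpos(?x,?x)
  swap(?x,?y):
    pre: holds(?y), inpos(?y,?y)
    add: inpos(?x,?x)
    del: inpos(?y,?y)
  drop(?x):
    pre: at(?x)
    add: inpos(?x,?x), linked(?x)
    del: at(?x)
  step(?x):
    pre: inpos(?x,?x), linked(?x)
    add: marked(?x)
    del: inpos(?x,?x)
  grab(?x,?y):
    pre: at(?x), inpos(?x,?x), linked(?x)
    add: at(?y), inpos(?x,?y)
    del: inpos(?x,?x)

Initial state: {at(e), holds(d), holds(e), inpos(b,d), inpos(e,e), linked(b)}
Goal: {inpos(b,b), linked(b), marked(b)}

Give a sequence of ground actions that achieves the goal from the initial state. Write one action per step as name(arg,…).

swap(b,e); drop(e); step(b); swap(b,e)

1. swap(b,e)  →  {at(e), holds(d), holds(e), inpos(b,b), inpos(b,d), linked(b)}
2. drop(e)  →  {holds(d), holds(e), inpos(b,b), inpos(b,d), inpos(e,e), linked(b), linked(e)}
3. step(b)  →  {holds(d), holds(e), inpos(b,d), inpos(e,e), linked(b), linked(e), marked(b)}
4. swap(b,e)  →  {holds(d), holds(e), inpos(b,b), inpos(b,d), linked(b), linked(e), marked(b)}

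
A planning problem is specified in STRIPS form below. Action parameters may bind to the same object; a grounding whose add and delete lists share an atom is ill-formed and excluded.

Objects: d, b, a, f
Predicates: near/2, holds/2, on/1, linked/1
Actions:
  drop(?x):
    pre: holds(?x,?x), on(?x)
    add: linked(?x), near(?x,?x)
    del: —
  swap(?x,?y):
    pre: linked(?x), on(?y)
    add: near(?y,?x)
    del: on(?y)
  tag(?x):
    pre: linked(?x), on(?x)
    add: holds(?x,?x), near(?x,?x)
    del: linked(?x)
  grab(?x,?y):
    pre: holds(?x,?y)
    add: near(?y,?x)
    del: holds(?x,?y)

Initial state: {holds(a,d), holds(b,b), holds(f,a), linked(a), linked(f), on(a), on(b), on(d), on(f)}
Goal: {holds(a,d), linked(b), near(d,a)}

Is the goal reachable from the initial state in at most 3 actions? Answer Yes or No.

1. drop(b)  →  {holds(a,d), holds(b,b), holds(f,a), linked(a), linked(b), linked(f), near(b,b), on(a), on(b), on(d), on(f)}
2. swap(a,d)  →  {holds(a,d), holds(b,b), holds(f,a), linked(a), linked(b), linked(f), near(b,b), near(d,a), on(a), on(b), on(f)}
optimal plan length = 2; 2 ≤ 3

Yes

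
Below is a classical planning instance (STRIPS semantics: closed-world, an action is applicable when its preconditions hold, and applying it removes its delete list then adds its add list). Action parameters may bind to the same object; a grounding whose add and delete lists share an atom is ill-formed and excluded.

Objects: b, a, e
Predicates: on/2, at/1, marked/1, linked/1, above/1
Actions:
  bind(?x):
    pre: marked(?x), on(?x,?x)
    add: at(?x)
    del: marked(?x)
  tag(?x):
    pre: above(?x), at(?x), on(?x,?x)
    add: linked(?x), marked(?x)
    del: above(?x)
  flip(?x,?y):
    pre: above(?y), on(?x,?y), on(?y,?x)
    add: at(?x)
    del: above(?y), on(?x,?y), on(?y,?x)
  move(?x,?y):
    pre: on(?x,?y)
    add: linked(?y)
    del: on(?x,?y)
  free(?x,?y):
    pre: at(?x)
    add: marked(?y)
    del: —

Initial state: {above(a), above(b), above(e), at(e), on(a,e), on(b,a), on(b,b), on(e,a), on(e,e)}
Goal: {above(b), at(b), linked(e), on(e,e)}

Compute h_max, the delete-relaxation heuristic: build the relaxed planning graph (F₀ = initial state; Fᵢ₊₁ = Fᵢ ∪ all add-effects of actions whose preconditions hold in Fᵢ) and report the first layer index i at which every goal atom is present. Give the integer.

F0 = init (9 atoms)
F1 = F0 ∪ {at(a), at(b), linked(a), linked(b), linked(e), marked(a), marked(b), marked(e)}  (17 atoms)
goal ⊆ F1  ⇒  h_max = 1

1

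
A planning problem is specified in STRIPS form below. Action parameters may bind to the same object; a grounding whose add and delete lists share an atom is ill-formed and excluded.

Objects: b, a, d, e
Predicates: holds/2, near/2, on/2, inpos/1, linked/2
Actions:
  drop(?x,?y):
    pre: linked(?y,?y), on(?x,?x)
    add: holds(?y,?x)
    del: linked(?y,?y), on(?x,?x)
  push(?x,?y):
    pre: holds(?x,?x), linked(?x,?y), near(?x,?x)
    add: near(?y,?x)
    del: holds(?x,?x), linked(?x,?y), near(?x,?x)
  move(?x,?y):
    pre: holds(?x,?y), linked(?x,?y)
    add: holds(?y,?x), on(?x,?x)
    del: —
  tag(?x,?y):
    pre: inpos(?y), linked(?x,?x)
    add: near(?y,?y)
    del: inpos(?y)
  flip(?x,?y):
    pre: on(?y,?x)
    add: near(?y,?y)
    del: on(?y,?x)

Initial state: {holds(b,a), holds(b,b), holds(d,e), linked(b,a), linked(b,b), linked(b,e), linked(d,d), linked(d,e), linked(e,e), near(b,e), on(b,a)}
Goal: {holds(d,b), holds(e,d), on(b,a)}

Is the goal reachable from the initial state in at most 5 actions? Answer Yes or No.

1. move(b,b)  →  {holds(b,a), holds(b,b), holds(d,e), linked(b,a), linked(b,b), linked(b,e), linked(d,d), linked(d,e), linked(e,e), near(b,e), on(b,a), on(b,b)}
2. drop(b,d)  →  {holds(b,a), holds(b,b), holds(d,b), holds(d,e), linked(b,a), linked(b,b), linked(b,e), linked(d,e), linked(e,e), near(b,e), on(b,a)}
3. move(d,e)  →  {holds(b,a), holds(b,b), holds(d,b), holds(d,e), holds(e,d), linked(b,a), linked(b,b), linked(b,e), linked(d,e), linked(e,e), near(b,e), on(b,a), on(d,d)}
optimal plan length = 3; 3 ≤ 5

Yes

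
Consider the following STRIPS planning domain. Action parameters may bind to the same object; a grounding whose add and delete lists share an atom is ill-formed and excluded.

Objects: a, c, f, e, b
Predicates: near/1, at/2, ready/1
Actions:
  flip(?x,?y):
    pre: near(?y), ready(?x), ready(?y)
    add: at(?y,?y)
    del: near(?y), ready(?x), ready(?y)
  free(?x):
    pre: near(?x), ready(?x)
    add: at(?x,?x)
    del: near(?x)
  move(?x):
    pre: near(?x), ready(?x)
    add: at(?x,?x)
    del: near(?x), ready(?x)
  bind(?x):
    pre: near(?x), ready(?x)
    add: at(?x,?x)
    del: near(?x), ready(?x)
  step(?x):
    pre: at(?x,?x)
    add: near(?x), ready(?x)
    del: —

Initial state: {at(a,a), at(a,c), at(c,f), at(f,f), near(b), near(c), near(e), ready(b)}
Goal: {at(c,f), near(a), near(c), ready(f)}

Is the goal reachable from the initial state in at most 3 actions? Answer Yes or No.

1. step(a)  →  {at(a,a), at(a,c), at(c,f), at(f,f), near(a), near(b), near(c), near(e), ready(a), ready(b)}
2. step(f)  →  {at(a,a), at(a,c), at(c,f), at(f,f), near(a), near(b), near(c), near(e), near(f), ready(a), ready(b), ready(f)}
optimal plan length = 2; 2 ≤ 3

Yes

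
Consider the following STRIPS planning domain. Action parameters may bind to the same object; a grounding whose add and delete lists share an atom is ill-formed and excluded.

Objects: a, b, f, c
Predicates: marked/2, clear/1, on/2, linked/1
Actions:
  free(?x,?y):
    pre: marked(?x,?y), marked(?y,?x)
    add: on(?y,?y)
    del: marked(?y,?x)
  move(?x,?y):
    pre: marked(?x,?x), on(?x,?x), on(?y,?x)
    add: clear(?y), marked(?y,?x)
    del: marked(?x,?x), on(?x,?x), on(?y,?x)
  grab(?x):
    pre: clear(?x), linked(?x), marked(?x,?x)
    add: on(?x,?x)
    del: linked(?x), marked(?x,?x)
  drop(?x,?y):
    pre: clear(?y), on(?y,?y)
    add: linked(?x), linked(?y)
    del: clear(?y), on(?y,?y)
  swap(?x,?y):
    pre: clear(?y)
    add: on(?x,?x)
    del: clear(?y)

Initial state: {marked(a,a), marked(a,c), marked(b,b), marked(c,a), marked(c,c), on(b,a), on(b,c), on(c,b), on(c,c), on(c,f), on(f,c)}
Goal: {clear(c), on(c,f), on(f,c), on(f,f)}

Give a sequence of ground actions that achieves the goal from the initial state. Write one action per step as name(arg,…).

free(c,a); move(a,b); swap(b,b); move(b,c); move(c,b); swap(f,b)

1. free(c,a)  →  {marked(a,a), marked(b,b), marked(c,a), marked(c,c), on(a,a), on(b,a), on(b,c), on(c,b), on(c,c), on(c,f), on(f,c)}
2. move(a,b)  →  {clear(b), marked(b,a), marked(b,b), marked(c,a), marked(c,c), on(b,c), on(c,b), on(c,c), on(c,f), on(f,c)}
3. swap(b,b)  →  {marked(b,a), marked(b,b), marked(c,a), marked(c,c), on(b,b), on(b,c), on(c,b), on(c,c), on(c,f), on(f,c)}
4. move(b,c)  →  {clear(c), marked(b,a), marked(c,a), marked(c,b), marked(c,c), on(b,c), on(c,c), on(c,f), on(f,c)}
5. move(c,b)  →  {clear(b), clear(c), marked(b,a), marked(b,c), marked(c,a), marked(c,b), on(c,f), on(f,c)}
6. swap(f,b)  →  {clear(c), marked(b,a), marked(b,c), marked(c,a), marked(c,b), on(c,f), on(f,c), on(f,f)}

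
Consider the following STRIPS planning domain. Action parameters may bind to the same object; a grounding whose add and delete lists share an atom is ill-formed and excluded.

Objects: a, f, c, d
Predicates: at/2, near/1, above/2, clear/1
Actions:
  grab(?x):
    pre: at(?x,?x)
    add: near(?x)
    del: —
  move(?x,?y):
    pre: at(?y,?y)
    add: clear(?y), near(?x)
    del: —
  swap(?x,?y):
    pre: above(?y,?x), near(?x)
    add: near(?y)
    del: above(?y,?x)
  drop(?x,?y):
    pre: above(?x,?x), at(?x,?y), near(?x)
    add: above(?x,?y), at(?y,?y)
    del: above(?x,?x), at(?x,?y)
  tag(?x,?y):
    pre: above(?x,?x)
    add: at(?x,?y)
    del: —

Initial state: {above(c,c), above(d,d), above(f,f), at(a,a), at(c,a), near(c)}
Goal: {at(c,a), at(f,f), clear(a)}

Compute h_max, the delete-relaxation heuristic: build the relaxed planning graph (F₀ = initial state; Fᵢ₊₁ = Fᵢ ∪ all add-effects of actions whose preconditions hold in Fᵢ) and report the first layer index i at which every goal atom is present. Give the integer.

F0 = init (6 atoms)
F1 = F0 ∪ {above(c,a), at(c,c), at(c,d), at(c,f), at(d,a), at(d,c), at(d,d), at(d,f), at(f,a), at(f,c), at(f,d), at(f,f), clear(a), near(a), near(d), near(f)}  (22 atoms)
goal ⊆ F1  ⇒  h_max = 1

1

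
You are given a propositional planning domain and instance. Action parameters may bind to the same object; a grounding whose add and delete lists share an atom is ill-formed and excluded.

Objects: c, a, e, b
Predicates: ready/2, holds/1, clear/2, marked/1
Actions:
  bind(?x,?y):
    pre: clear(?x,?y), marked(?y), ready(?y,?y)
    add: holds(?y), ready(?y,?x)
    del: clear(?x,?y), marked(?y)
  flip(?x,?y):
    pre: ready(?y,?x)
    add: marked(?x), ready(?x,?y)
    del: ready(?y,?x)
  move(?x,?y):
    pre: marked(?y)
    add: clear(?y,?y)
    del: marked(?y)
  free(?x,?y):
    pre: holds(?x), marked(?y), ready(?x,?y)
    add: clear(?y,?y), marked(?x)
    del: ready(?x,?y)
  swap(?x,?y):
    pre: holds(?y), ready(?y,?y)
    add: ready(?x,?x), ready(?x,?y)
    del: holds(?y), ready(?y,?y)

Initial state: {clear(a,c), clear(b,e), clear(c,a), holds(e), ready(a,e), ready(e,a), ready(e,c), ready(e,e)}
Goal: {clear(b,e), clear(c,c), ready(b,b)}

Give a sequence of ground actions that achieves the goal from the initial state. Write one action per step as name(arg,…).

flip(c,e); move(c,c); swap(b,e)

1. flip(c,e)  →  {clear(a,c), clear(b,e), clear(c,a), holds(e), marked(c), ready(a,e), ready(c,e), ready(e,a), ready(e,e)}
2. move(c,c)  →  {clear(a,c), clear(b,e), clear(c,a), clear(c,c), holds(e), ready(a,e), ready(c,e), ready(e,a), ready(e,e)}
3. swap(b,e)  →  {clear(a,c), clear(b,e), clear(c,a), clear(c,c), ready(a,e), ready(b,b), ready(b,e), ready(c,e), ready(e,a)}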